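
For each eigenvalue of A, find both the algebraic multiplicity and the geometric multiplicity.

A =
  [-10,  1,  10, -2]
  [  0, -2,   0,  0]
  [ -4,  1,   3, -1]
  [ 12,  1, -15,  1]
λ = -2: alg = 4, geom = 2

Step 1 — factor the characteristic polynomial to read off the algebraic multiplicities:
  χ_A(x) = (x + 2)^4

Step 2 — compute geometric multiplicities via the rank-nullity identity g(λ) = n − rank(A − λI):
  rank(A − (-2)·I) = 2, so dim ker(A − (-2)·I) = n − 2 = 2

Summary:
  λ = -2: algebraic multiplicity = 4, geometric multiplicity = 2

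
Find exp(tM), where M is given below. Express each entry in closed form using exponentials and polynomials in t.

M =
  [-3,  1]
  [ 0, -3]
e^{tM} =
  [exp(-3*t), t*exp(-3*t)]
  [0, exp(-3*t)]

Strategy: write M = P · J · P⁻¹ where J is a Jordan canonical form, so e^{tM} = P · e^{tJ} · P⁻¹, and e^{tJ} can be computed block-by-block.

M has Jordan form
J =
  [-3,  1]
  [ 0, -3]
(up to reordering of blocks).

Per-block formulas:
  For a 2×2 Jordan block J_2(-3): exp(t · J_2(-3)) = e^(-3t)·(I + t·N), where N is the 2×2 nilpotent shift.

After assembling e^{tJ} and conjugating by P, we get:

e^{tM} =
  [exp(-3*t), t*exp(-3*t)]
  [0, exp(-3*t)]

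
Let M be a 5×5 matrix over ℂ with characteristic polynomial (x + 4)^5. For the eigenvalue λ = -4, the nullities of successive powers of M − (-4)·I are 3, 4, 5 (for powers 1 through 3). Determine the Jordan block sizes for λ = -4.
Block sizes for λ = -4: [3, 1, 1]

From the dimensions of kernels of powers, the number of Jordan blocks of size at least j is d_j − d_{j−1} where d_j = dim ker(N^j) (with d_0 = 0). Computing the differences gives [3, 1, 1].
The number of blocks of size exactly k is (#blocks of size ≥ k) − (#blocks of size ≥ k + 1), so the partition is: 2 block(s) of size 1, 1 block(s) of size 3.
In nonincreasing order the block sizes are [3, 1, 1].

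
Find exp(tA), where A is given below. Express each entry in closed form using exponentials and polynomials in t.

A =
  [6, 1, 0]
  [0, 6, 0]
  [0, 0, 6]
e^{tA} =
  [exp(6*t), t*exp(6*t), 0]
  [0, exp(6*t), 0]
  [0, 0, exp(6*t)]

Strategy: write A = P · J · P⁻¹ where J is a Jordan canonical form, so e^{tA} = P · e^{tJ} · P⁻¹, and e^{tJ} can be computed block-by-block.

A has Jordan form
J =
  [6, 1, 0]
  [0, 6, 0]
  [0, 0, 6]
(up to reordering of blocks).

Per-block formulas:
  For a 2×2 Jordan block J_2(6): exp(t · J_2(6)) = e^(6t)·(I + t·N), where N is the 2×2 nilpotent shift.
  For a 1×1 block at λ = 6: exp(t · [6]) = [e^(6t)].

After assembling e^{tJ} and conjugating by P, we get:

e^{tA} =
  [exp(6*t), t*exp(6*t), 0]
  [0, exp(6*t), 0]
  [0, 0, exp(6*t)]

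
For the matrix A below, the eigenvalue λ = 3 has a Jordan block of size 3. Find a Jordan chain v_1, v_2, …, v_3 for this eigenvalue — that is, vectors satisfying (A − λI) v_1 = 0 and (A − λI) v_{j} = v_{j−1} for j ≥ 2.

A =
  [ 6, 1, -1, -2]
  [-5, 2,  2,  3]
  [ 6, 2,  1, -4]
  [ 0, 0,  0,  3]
A Jordan chain for λ = 3 of length 3:
v_1 = (-2, 2, -4, 0)ᵀ
v_2 = (3, -5, 6, 0)ᵀ
v_3 = (1, 0, 0, 0)ᵀ

Let N = A − (3)·I. We want v_3 with N^3 v_3 = 0 but N^2 v_3 ≠ 0; then v_{j-1} := N · v_j for j = 3, …, 2.

Pick v_3 = (1, 0, 0, 0)ᵀ.
Then v_2 = N · v_3 = (3, -5, 6, 0)ᵀ.
Then v_1 = N · v_2 = (-2, 2, -4, 0)ᵀ.

Sanity check: (A − (3)·I) v_1 = (0, 0, 0, 0)ᵀ = 0. ✓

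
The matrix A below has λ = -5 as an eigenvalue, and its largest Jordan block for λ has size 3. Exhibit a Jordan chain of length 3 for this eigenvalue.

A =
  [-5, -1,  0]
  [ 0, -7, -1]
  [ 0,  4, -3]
A Jordan chain for λ = -5 of length 3:
v_1 = (2, 0, 0)ᵀ
v_2 = (-1, -2, 4)ᵀ
v_3 = (0, 1, 0)ᵀ

Let N = A − (-5)·I. We want v_3 with N^3 v_3 = 0 but N^2 v_3 ≠ 0; then v_{j-1} := N · v_j for j = 3, …, 2.

Pick v_3 = (0, 1, 0)ᵀ.
Then v_2 = N · v_3 = (-1, -2, 4)ᵀ.
Then v_1 = N · v_2 = (2, 0, 0)ᵀ.

Sanity check: (A − (-5)·I) v_1 = (0, 0, 0)ᵀ = 0. ✓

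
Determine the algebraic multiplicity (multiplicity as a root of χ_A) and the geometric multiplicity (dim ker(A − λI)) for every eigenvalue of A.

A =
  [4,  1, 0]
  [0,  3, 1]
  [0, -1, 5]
λ = 4: alg = 3, geom = 1

Step 1 — factor the characteristic polynomial to read off the algebraic multiplicities:
  χ_A(x) = (x - 4)^3

Step 2 — compute geometric multiplicities via the rank-nullity identity g(λ) = n − rank(A − λI):
  rank(A − (4)·I) = 2, so dim ker(A − (4)·I) = n − 2 = 1

Summary:
  λ = 4: algebraic multiplicity = 3, geometric multiplicity = 1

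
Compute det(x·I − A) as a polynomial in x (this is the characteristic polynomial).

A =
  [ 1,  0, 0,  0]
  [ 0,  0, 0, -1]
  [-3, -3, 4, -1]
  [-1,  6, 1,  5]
x^4 - 10*x^3 + 36*x^2 - 54*x + 27

Expanding det(x·I − A) (e.g. by cofactor expansion or by noting that A is similar to its Jordan form J, which has the same characteristic polynomial as A) gives
  χ_A(x) = x^4 - 10*x^3 + 36*x^2 - 54*x + 27
which factors as (x - 3)^3*(x - 1). The eigenvalues (with algebraic multiplicities) are λ = 1 with multiplicity 1, λ = 3 with multiplicity 3.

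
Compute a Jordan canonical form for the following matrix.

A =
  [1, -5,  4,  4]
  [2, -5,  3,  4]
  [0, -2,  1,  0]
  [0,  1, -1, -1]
J_3(-1) ⊕ J_1(-1)

The characteristic polynomial is
  det(x·I − A) = x^4 + 4*x^3 + 6*x^2 + 4*x + 1 = (x + 1)^4

Eigenvalues and multiplicities (the geometric multiplicity of λ is n − rank(A − λI), which equals the number of Jordan blocks for λ):
  λ = -1: algebraic multiplicity = 4, geometric multiplicity = 2

Determining the block sizes for each eigenvalue:
  λ = -1: with am = 4 and gm = 2, the partition is not yet determined (e.g. several partitions of 4 into 2 parts exist). Let N = A − (-1)·I. Computing rank(N^1) = 2, rank(N^2) = 1, rank(N^3) = 0; the number of blocks of size ≥ j is rank(N^{j−1}) − rank(N^j), giving [2, 1, 1]. So we have 1 block(s) of size 3, 1 block(s) of size 1 → block sizes [3, 1]

Assembling the blocks gives a Jordan form
J =
  [-1,  1,  0,  0]
  [ 0, -1,  1,  0]
  [ 0,  0, -1,  0]
  [ 0,  0,  0, -1]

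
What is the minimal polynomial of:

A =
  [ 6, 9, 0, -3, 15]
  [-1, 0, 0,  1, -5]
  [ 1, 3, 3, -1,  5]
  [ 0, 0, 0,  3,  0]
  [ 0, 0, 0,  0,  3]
x^2 - 6*x + 9

The characteristic polynomial is χ_A(x) = (x - 3)^5, so the eigenvalues are known. The minimal polynomial is
  m_A(x) = Π_λ (x − λ)^{k_λ}
where k_λ is the size of the *largest* Jordan block for λ (equivalently, the smallest k with (A − λI)^k v = 0 for every generalised eigenvector v of λ).

  λ = 3: largest Jordan block has size 2, contributing (x − 3)^2

So m_A(x) = (x - 3)^2 = x^2 - 6*x + 9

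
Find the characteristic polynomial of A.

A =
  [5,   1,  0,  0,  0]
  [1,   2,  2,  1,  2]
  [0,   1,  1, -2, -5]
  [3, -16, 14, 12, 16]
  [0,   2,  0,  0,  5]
x^5 - 25*x^4 + 250*x^3 - 1250*x^2 + 3125*x - 3125

Expanding det(x·I − A) (e.g. by cofactor expansion or by noting that A is similar to its Jordan form J, which has the same characteristic polynomial as A) gives
  χ_A(x) = x^5 - 25*x^4 + 250*x^3 - 1250*x^2 + 3125*x - 3125
which factors as (x - 5)^5. The eigenvalues (with algebraic multiplicities) are λ = 5 with multiplicity 5.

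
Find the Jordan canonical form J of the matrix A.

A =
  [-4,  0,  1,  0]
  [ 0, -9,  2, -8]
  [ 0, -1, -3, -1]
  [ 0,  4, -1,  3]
J_3(-4) ⊕ J_1(-1)

The characteristic polynomial is
  det(x·I − A) = x^4 + 13*x^3 + 60*x^2 + 112*x + 64 = (x + 1)*(x + 4)^3

Eigenvalues and multiplicities (the geometric multiplicity of λ is n − rank(A − λI), which equals the number of Jordan blocks for λ):
  λ = -4: algebraic multiplicity = 3, geometric multiplicity = 1
  λ = -1: algebraic multiplicity = 1, geometric multiplicity = 1

Determining the block sizes for each eigenvalue:
  λ = -4: one block (gm = 1), so the single block has size am = 3 → block sizes [3]
  λ = -1: one block (gm = 1), so the single block has size am = 1 → block sizes [1]

Assembling the blocks gives a Jordan form
J =
  [-4,  1,  0,  0]
  [ 0, -4,  1,  0]
  [ 0,  0, -4,  0]
  [ 0,  0,  0, -1]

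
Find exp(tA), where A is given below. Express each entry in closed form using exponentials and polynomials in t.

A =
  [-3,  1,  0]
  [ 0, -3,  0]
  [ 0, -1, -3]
e^{tA} =
  [exp(-3*t), t*exp(-3*t), 0]
  [0, exp(-3*t), 0]
  [0, -t*exp(-3*t), exp(-3*t)]

Strategy: write A = P · J · P⁻¹ where J is a Jordan canonical form, so e^{tA} = P · e^{tJ} · P⁻¹, and e^{tJ} can be computed block-by-block.

A has Jordan form
J =
  [-3,  1,  0]
  [ 0, -3,  0]
  [ 0,  0, -3]
(up to reordering of blocks).

Per-block formulas:
  For a 1×1 block at λ = -3: exp(t · [-3]) = [e^(-3t)].
  For a 2×2 Jordan block J_2(-3): exp(t · J_2(-3)) = e^(-3t)·(I + t·N), where N is the 2×2 nilpotent shift.

After assembling e^{tJ} and conjugating by P, we get:

e^{tA} =
  [exp(-3*t), t*exp(-3*t), 0]
  [0, exp(-3*t), 0]
  [0, -t*exp(-3*t), exp(-3*t)]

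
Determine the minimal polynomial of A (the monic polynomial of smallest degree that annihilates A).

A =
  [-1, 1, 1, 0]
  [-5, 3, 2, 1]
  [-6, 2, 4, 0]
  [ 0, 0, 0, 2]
x^3 - 6*x^2 + 12*x - 8

The characteristic polynomial is χ_A(x) = (x - 2)^4, so the eigenvalues are known. The minimal polynomial is
  m_A(x) = Π_λ (x − λ)^{k_λ}
where k_λ is the size of the *largest* Jordan block for λ (equivalently, the smallest k with (A − λI)^k v = 0 for every generalised eigenvector v of λ).

  λ = 2: largest Jordan block has size 3, contributing (x − 2)^3

So m_A(x) = (x - 2)^3 = x^3 - 6*x^2 + 12*x - 8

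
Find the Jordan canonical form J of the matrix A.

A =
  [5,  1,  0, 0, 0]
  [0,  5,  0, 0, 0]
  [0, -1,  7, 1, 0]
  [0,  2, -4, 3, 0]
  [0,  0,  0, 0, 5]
J_2(5) ⊕ J_2(5) ⊕ J_1(5)

The characteristic polynomial is
  det(x·I − A) = x^5 - 25*x^4 + 250*x^3 - 1250*x^2 + 3125*x - 3125 = (x - 5)^5

Eigenvalues and multiplicities (the geometric multiplicity of λ is n − rank(A − λI), which equals the number of Jordan blocks for λ):
  λ = 5: algebraic multiplicity = 5, geometric multiplicity = 3

Determining the block sizes for each eigenvalue:
  λ = 5: with am = 5 and gm = 3, the partition is not yet determined (e.g. several partitions of 5 into 3 parts exist). Let N = A − (5)·I. Computing rank(N^1) = 2, rank(N^2) = 0; the number of blocks of size ≥ j is rank(N^{j−1}) − rank(N^j), giving [3, 2]. So we have 2 block(s) of size 2, 1 block(s) of size 1 → block sizes [2, 2, 1]

Assembling the blocks gives a Jordan form
J =
  [5, 1, 0, 0, 0]
  [0, 5, 0, 0, 0]
  [0, 0, 5, 1, 0]
  [0, 0, 0, 5, 0]
  [0, 0, 0, 0, 5]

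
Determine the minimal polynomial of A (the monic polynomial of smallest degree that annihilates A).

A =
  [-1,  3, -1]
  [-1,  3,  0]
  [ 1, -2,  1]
x^3 - 3*x^2 + 3*x - 1

The characteristic polynomial is χ_A(x) = (x - 1)^3, so the eigenvalues are known. The minimal polynomial is
  m_A(x) = Π_λ (x − λ)^{k_λ}
where k_λ is the size of the *largest* Jordan block for λ (equivalently, the smallest k with (A − λI)^k v = 0 for every generalised eigenvector v of λ).

  λ = 1: largest Jordan block has size 3, contributing (x − 1)^3

So m_A(x) = (x - 1)^3 = x^3 - 3*x^2 + 3*x - 1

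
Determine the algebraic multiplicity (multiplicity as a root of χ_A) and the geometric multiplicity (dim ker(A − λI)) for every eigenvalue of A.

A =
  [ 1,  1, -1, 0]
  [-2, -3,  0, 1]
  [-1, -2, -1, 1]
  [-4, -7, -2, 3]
λ = 0: alg = 4, geom = 2

Step 1 — factor the characteristic polynomial to read off the algebraic multiplicities:
  χ_A(x) = x^4

Step 2 — compute geometric multiplicities via the rank-nullity identity g(λ) = n − rank(A − λI):
  rank(A − (0)·I) = 2, so dim ker(A − (0)·I) = n − 2 = 2

Summary:
  λ = 0: algebraic multiplicity = 4, geometric multiplicity = 2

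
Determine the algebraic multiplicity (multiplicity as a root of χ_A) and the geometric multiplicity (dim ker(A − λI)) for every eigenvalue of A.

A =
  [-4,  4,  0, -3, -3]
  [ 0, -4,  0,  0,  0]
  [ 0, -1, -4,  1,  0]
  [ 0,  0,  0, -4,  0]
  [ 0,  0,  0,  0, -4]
λ = -4: alg = 5, geom = 3

Step 1 — factor the characteristic polynomial to read off the algebraic multiplicities:
  χ_A(x) = (x + 4)^5

Step 2 — compute geometric multiplicities via the rank-nullity identity g(λ) = n − rank(A − λI):
  rank(A − (-4)·I) = 2, so dim ker(A − (-4)·I) = n − 2 = 3

Summary:
  λ = -4: algebraic multiplicity = 5, geometric multiplicity = 3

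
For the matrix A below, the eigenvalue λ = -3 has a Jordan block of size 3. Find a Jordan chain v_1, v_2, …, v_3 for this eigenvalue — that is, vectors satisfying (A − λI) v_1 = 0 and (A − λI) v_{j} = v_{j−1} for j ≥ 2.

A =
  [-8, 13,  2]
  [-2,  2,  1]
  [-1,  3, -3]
A Jordan chain for λ = -3 of length 3:
v_1 = (-3, -1, -1)ᵀ
v_2 = (-5, -2, -1)ᵀ
v_3 = (1, 0, 0)ᵀ

Let N = A − (-3)·I. We want v_3 with N^3 v_3 = 0 but N^2 v_3 ≠ 0; then v_{j-1} := N · v_j for j = 3, …, 2.

Pick v_3 = (1, 0, 0)ᵀ.
Then v_2 = N · v_3 = (-5, -2, -1)ᵀ.
Then v_1 = N · v_2 = (-3, -1, -1)ᵀ.

Sanity check: (A − (-3)·I) v_1 = (0, 0, 0)ᵀ = 0. ✓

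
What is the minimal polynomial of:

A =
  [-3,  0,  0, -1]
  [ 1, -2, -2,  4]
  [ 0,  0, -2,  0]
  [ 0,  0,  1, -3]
x^4 + 10*x^3 + 37*x^2 + 60*x + 36

The characteristic polynomial is χ_A(x) = (x + 2)^2*(x + 3)^2, so the eigenvalues are known. The minimal polynomial is
  m_A(x) = Π_λ (x − λ)^{k_λ}
where k_λ is the size of the *largest* Jordan block for λ (equivalently, the smallest k with (A − λI)^k v = 0 for every generalised eigenvector v of λ).

  λ = -3: largest Jordan block has size 2, contributing (x + 3)^2
  λ = -2: largest Jordan block has size 2, contributing (x + 2)^2

So m_A(x) = (x + 2)^2*(x + 3)^2 = x^4 + 10*x^3 + 37*x^2 + 60*x + 36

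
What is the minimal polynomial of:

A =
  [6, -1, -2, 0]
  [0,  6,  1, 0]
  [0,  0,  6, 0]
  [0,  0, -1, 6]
x^3 - 18*x^2 + 108*x - 216

The characteristic polynomial is χ_A(x) = (x - 6)^4, so the eigenvalues are known. The minimal polynomial is
  m_A(x) = Π_λ (x − λ)^{k_λ}
where k_λ is the size of the *largest* Jordan block for λ (equivalently, the smallest k with (A − λI)^k v = 0 for every generalised eigenvector v of λ).

  λ = 6: largest Jordan block has size 3, contributing (x − 6)^3

So m_A(x) = (x - 6)^3 = x^3 - 18*x^2 + 108*x - 216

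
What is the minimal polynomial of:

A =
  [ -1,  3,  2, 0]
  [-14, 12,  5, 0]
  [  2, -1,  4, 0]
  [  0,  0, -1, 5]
x^3 - 15*x^2 + 75*x - 125

The characteristic polynomial is χ_A(x) = (x - 5)^4, so the eigenvalues are known. The minimal polynomial is
  m_A(x) = Π_λ (x − λ)^{k_λ}
where k_λ is the size of the *largest* Jordan block for λ (equivalently, the smallest k with (A − λI)^k v = 0 for every generalised eigenvector v of λ).

  λ = 5: largest Jordan block has size 3, contributing (x − 5)^3

So m_A(x) = (x - 5)^3 = x^3 - 15*x^2 + 75*x - 125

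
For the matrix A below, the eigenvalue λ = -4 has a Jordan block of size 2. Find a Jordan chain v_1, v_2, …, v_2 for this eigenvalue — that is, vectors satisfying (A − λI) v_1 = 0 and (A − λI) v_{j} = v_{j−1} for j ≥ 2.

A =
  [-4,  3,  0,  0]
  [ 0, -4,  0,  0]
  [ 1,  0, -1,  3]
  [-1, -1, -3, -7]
A Jordan chain for λ = -4 of length 2:
v_1 = (0, 0, 1, -1)ᵀ
v_2 = (1, 0, 0, 0)ᵀ

Let N = A − (-4)·I. We want v_2 with N^2 v_2 = 0 but N^1 v_2 ≠ 0; then v_{j-1} := N · v_j for j = 2, …, 2.

Pick v_2 = (1, 0, 0, 0)ᵀ.
Then v_1 = N · v_2 = (0, 0, 1, -1)ᵀ.

Sanity check: (A − (-4)·I) v_1 = (0, 0, 0, 0)ᵀ = 0. ✓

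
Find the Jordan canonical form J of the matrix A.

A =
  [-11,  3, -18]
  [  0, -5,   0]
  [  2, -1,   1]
J_2(-5) ⊕ J_1(-5)

The characteristic polynomial is
  det(x·I − A) = x^3 + 15*x^2 + 75*x + 125 = (x + 5)^3

Eigenvalues and multiplicities (the geometric multiplicity of λ is n − rank(A − λI), which equals the number of Jordan blocks for λ):
  λ = -5: algebraic multiplicity = 3, geometric multiplicity = 2

Determining the block sizes for each eigenvalue:
  λ = -5: 2 blocks summing to 3 forces exactly one block of size 2 and the rest size 1 → block sizes [2, 1]

Assembling the blocks gives a Jordan form
J =
  [-5,  1,  0]
  [ 0, -5,  0]
  [ 0,  0, -5]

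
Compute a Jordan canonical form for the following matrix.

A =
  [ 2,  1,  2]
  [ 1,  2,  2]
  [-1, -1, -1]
J_2(1) ⊕ J_1(1)

The characteristic polynomial is
  det(x·I − A) = x^3 - 3*x^2 + 3*x - 1 = (x - 1)^3

Eigenvalues and multiplicities (the geometric multiplicity of λ is n − rank(A − λI), which equals the number of Jordan blocks for λ):
  λ = 1: algebraic multiplicity = 3, geometric multiplicity = 2

Determining the block sizes for each eigenvalue:
  λ = 1: 2 blocks summing to 3 forces exactly one block of size 2 and the rest size 1 → block sizes [2, 1]

Assembling the blocks gives a Jordan form
J =
  [1, 1, 0]
  [0, 1, 0]
  [0, 0, 1]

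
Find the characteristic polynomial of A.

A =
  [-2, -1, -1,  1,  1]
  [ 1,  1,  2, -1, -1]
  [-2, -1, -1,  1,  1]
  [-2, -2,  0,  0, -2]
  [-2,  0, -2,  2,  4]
x^5 - 2*x^4

Expanding det(x·I − A) (e.g. by cofactor expansion or by noting that A is similar to its Jordan form J, which has the same characteristic polynomial as A) gives
  χ_A(x) = x^5 - 2*x^4
which factors as x^4*(x - 2). The eigenvalues (with algebraic multiplicities) are λ = 0 with multiplicity 4, λ = 2 with multiplicity 1.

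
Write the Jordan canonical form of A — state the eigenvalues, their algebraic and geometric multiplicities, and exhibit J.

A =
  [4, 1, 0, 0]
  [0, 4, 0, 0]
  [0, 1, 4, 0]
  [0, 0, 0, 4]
J_2(4) ⊕ J_1(4) ⊕ J_1(4)

The characteristic polynomial is
  det(x·I − A) = x^4 - 16*x^3 + 96*x^2 - 256*x + 256 = (x - 4)^4

Eigenvalues and multiplicities (the geometric multiplicity of λ is n − rank(A − λI), which equals the number of Jordan blocks for λ):
  λ = 4: algebraic multiplicity = 4, geometric multiplicity = 3

Determining the block sizes for each eigenvalue:
  λ = 4: 3 blocks summing to 4 forces exactly one block of size 2 and the rest size 1 → block sizes [2, 1, 1]

Assembling the blocks gives a Jordan form
J =
  [4, 1, 0, 0]
  [0, 4, 0, 0]
  [0, 0, 4, 0]
  [0, 0, 0, 4]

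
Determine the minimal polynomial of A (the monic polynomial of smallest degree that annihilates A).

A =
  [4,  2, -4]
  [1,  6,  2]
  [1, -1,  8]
x^3 - 18*x^2 + 108*x - 216

The characteristic polynomial is χ_A(x) = (x - 6)^3, so the eigenvalues are known. The minimal polynomial is
  m_A(x) = Π_λ (x − λ)^{k_λ}
where k_λ is the size of the *largest* Jordan block for λ (equivalently, the smallest k with (A − λI)^k v = 0 for every generalised eigenvector v of λ).

  λ = 6: largest Jordan block has size 3, contributing (x − 6)^3

So m_A(x) = (x - 6)^3 = x^3 - 18*x^2 + 108*x - 216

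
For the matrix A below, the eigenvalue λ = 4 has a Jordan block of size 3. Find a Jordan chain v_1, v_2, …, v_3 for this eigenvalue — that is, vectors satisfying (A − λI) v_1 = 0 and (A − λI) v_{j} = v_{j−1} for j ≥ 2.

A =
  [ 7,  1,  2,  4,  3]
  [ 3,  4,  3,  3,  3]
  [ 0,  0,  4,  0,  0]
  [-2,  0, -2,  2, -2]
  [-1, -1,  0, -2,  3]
A Jordan chain for λ = 4 of length 3:
v_1 = (1, 0, 0, 0, -1)ᵀ
v_2 = (3, 3, 0, -2, -1)ᵀ
v_3 = (1, 0, 0, 0, 0)ᵀ

Let N = A − (4)·I. We want v_3 with N^3 v_3 = 0 but N^2 v_3 ≠ 0; then v_{j-1} := N · v_j for j = 3, …, 2.

Pick v_3 = (1, 0, 0, 0, 0)ᵀ.
Then v_2 = N · v_3 = (3, 3, 0, -2, -1)ᵀ.
Then v_1 = N · v_2 = (1, 0, 0, 0, -1)ᵀ.

Sanity check: (A − (4)·I) v_1 = (0, 0, 0, 0, 0)ᵀ = 0. ✓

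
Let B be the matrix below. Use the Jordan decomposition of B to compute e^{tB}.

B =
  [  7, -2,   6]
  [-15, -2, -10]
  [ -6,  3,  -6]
e^{tB} =
  [-6*t*exp(-2*t) + 3*exp(3*t) - 2*exp(-2*t), -2*t*exp(-2*t), -4*t*exp(-2*t) + 2*exp(3*t) - 2*exp(-2*t)]
  [-3*exp(3*t) + 3*exp(-2*t), exp(-2*t), -2*exp(3*t) + 2*exp(-2*t)]
  [9*t*exp(-2*t) - 3*exp(3*t) + 3*exp(-2*t), 3*t*exp(-2*t), 6*t*exp(-2*t) - 2*exp(3*t) + 3*exp(-2*t)]

Strategy: write B = P · J · P⁻¹ where J is a Jordan canonical form, so e^{tB} = P · e^{tJ} · P⁻¹, and e^{tJ} can be computed block-by-block.

B has Jordan form
J =
  [-2,  1, 0]
  [ 0, -2, 0]
  [ 0,  0, 3]
(up to reordering of blocks).

Per-block formulas:
  For a 2×2 Jordan block J_2(-2): exp(t · J_2(-2)) = e^(-2t)·(I + t·N), where N is the 2×2 nilpotent shift.
  For a 1×1 block at λ = 3: exp(t · [3]) = [e^(3t)].

After assembling e^{tJ} and conjugating by P, we get:

e^{tB} =
  [-6*t*exp(-2*t) + 3*exp(3*t) - 2*exp(-2*t), -2*t*exp(-2*t), -4*t*exp(-2*t) + 2*exp(3*t) - 2*exp(-2*t)]
  [-3*exp(3*t) + 3*exp(-2*t), exp(-2*t), -2*exp(3*t) + 2*exp(-2*t)]
  [9*t*exp(-2*t) - 3*exp(3*t) + 3*exp(-2*t), 3*t*exp(-2*t), 6*t*exp(-2*t) - 2*exp(3*t) + 3*exp(-2*t)]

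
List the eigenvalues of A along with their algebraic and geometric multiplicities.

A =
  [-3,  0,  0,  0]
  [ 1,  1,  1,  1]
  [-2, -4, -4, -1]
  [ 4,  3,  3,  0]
λ = -3: alg = 2, geom = 1; λ = 0: alg = 2, geom = 1

Step 1 — factor the characteristic polynomial to read off the algebraic multiplicities:
  χ_A(x) = x^2*(x + 3)^2

Step 2 — compute geometric multiplicities via the rank-nullity identity g(λ) = n − rank(A − λI):
  rank(A − (-3)·I) = 3, so dim ker(A − (-3)·I) = n − 3 = 1
  rank(A − (0)·I) = 3, so dim ker(A − (0)·I) = n − 3 = 1

Summary:
  λ = -3: algebraic multiplicity = 2, geometric multiplicity = 1
  λ = 0: algebraic multiplicity = 2, geometric multiplicity = 1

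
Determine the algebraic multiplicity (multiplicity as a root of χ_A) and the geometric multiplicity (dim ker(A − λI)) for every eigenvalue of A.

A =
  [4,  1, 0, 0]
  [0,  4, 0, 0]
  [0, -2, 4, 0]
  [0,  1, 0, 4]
λ = 4: alg = 4, geom = 3

Step 1 — factor the characteristic polynomial to read off the algebraic multiplicities:
  χ_A(x) = (x - 4)^4

Step 2 — compute geometric multiplicities via the rank-nullity identity g(λ) = n − rank(A − λI):
  rank(A − (4)·I) = 1, so dim ker(A − (4)·I) = n − 1 = 3

Summary:
  λ = 4: algebraic multiplicity = 4, geometric multiplicity = 3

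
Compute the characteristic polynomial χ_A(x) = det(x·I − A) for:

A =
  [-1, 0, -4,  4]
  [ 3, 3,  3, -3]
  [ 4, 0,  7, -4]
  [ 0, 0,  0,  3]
x^4 - 12*x^3 + 54*x^2 - 108*x + 81

Expanding det(x·I − A) (e.g. by cofactor expansion or by noting that A is similar to its Jordan form J, which has the same characteristic polynomial as A) gives
  χ_A(x) = x^4 - 12*x^3 + 54*x^2 - 108*x + 81
which factors as (x - 3)^4. The eigenvalues (with algebraic multiplicities) are λ = 3 with multiplicity 4.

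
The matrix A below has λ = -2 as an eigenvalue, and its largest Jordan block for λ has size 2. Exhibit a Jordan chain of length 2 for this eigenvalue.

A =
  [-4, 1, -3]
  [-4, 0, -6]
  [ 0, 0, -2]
A Jordan chain for λ = -2 of length 2:
v_1 = (-2, -4, 0)ᵀ
v_2 = (1, 0, 0)ᵀ

Let N = A − (-2)·I. We want v_2 with N^2 v_2 = 0 but N^1 v_2 ≠ 0; then v_{j-1} := N · v_j for j = 2, …, 2.

Pick v_2 = (1, 0, 0)ᵀ.
Then v_1 = N · v_2 = (-2, -4, 0)ᵀ.

Sanity check: (A − (-2)·I) v_1 = (0, 0, 0)ᵀ = 0. ✓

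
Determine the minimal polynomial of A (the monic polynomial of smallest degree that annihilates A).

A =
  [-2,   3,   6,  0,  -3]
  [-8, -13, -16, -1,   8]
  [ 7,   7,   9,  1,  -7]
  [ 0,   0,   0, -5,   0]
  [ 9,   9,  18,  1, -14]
x^2 + 10*x + 25

The characteristic polynomial is χ_A(x) = (x + 5)^5, so the eigenvalues are known. The minimal polynomial is
  m_A(x) = Π_λ (x − λ)^{k_λ}
where k_λ is the size of the *largest* Jordan block for λ (equivalently, the smallest k with (A − λI)^k v = 0 for every generalised eigenvector v of λ).

  λ = -5: largest Jordan block has size 2, contributing (x + 5)^2

So m_A(x) = (x + 5)^2 = x^2 + 10*x + 25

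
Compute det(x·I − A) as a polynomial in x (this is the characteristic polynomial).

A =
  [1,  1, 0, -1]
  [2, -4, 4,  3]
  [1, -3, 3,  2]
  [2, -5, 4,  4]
x^4 - 4*x^3 + 6*x^2 - 4*x + 1

Expanding det(x·I − A) (e.g. by cofactor expansion or by noting that A is similar to its Jordan form J, which has the same characteristic polynomial as A) gives
  χ_A(x) = x^4 - 4*x^3 + 6*x^2 - 4*x + 1
which factors as (x - 1)^4. The eigenvalues (with algebraic multiplicities) are λ = 1 with multiplicity 4.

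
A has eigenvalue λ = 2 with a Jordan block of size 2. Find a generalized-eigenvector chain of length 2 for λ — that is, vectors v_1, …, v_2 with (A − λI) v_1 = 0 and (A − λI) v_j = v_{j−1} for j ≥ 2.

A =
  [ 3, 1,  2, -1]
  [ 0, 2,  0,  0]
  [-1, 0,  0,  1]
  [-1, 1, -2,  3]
A Jordan chain for λ = 2 of length 2:
v_1 = (1, 0, -1, -1)ᵀ
v_2 = (1, 0, 0, 0)ᵀ

Let N = A − (2)·I. We want v_2 with N^2 v_2 = 0 but N^1 v_2 ≠ 0; then v_{j-1} := N · v_j for j = 2, …, 2.

Pick v_2 = (1, 0, 0, 0)ᵀ.
Then v_1 = N · v_2 = (1, 0, -1, -1)ᵀ.

Sanity check: (A − (2)·I) v_1 = (0, 0, 0, 0)ᵀ = 0. ✓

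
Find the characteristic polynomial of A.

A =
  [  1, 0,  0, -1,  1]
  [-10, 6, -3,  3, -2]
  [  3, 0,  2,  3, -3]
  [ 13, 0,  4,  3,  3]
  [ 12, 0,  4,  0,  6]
x^5 - 18*x^4 + 120*x^3 - 368*x^2 + 528*x - 288

Expanding det(x·I − A) (e.g. by cofactor expansion or by noting that A is similar to its Jordan form J, which has the same characteristic polynomial as A) gives
  χ_A(x) = x^5 - 18*x^4 + 120*x^3 - 368*x^2 + 528*x - 288
which factors as (x - 6)^2*(x - 2)^3. The eigenvalues (with algebraic multiplicities) are λ = 2 with multiplicity 3, λ = 6 with multiplicity 2.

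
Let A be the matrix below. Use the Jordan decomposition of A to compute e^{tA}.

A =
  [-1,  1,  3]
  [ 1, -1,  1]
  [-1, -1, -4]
e^{tA} =
  [-t^2*exp(-2*t)/2 + t*exp(-2*t) + exp(-2*t), -t^2*exp(-2*t)/2 + t*exp(-2*t), -t^2*exp(-2*t) + 3*t*exp(-2*t)]
  [t^2*exp(-2*t)/2 + t*exp(-2*t), t^2*exp(-2*t)/2 + t*exp(-2*t) + exp(-2*t), t^2*exp(-2*t) + t*exp(-2*t)]
  [-t*exp(-2*t), -t*exp(-2*t), -2*t*exp(-2*t) + exp(-2*t)]

Strategy: write A = P · J · P⁻¹ where J is a Jordan canonical form, so e^{tA} = P · e^{tJ} · P⁻¹, and e^{tJ} can be computed block-by-block.

A has Jordan form
J =
  [-2,  1,  0]
  [ 0, -2,  1]
  [ 0,  0, -2]
(up to reordering of blocks).

Per-block formulas:
  For a 3×3 Jordan block J_3(-2): exp(t · J_3(-2)) = e^(-2t)·(I + t·N + (t^2/2)·N^2), where N is the 3×3 nilpotent shift.

After assembling e^{tJ} and conjugating by P, we get:

e^{tA} =
  [-t^2*exp(-2*t)/2 + t*exp(-2*t) + exp(-2*t), -t^2*exp(-2*t)/2 + t*exp(-2*t), -t^2*exp(-2*t) + 3*t*exp(-2*t)]
  [t^2*exp(-2*t)/2 + t*exp(-2*t), t^2*exp(-2*t)/2 + t*exp(-2*t) + exp(-2*t), t^2*exp(-2*t) + t*exp(-2*t)]
  [-t*exp(-2*t), -t*exp(-2*t), -2*t*exp(-2*t) + exp(-2*t)]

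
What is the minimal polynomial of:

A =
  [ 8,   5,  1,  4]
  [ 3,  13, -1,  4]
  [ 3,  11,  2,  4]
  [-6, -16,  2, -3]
x^3 - 15*x^2 + 75*x - 125

The characteristic polynomial is χ_A(x) = (x - 5)^4, so the eigenvalues are known. The minimal polynomial is
  m_A(x) = Π_λ (x − λ)^{k_λ}
where k_λ is the size of the *largest* Jordan block for λ (equivalently, the smallest k with (A − λI)^k v = 0 for every generalised eigenvector v of λ).

  λ = 5: largest Jordan block has size 3, contributing (x − 5)^3

So m_A(x) = (x - 5)^3 = x^3 - 15*x^2 + 75*x - 125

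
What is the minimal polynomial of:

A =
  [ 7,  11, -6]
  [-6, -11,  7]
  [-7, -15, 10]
x^3 - 6*x^2 + 12*x - 8

The characteristic polynomial is χ_A(x) = (x - 2)^3, so the eigenvalues are known. The minimal polynomial is
  m_A(x) = Π_λ (x − λ)^{k_λ}
where k_λ is the size of the *largest* Jordan block for λ (equivalently, the smallest k with (A − λI)^k v = 0 for every generalised eigenvector v of λ).

  λ = 2: largest Jordan block has size 3, contributing (x − 2)^3

So m_A(x) = (x - 2)^3 = x^3 - 6*x^2 + 12*x - 8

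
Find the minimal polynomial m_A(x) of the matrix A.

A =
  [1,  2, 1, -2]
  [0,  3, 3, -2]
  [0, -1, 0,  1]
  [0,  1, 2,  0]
x^3 - 3*x^2 + 3*x - 1

The characteristic polynomial is χ_A(x) = (x - 1)^4, so the eigenvalues are known. The minimal polynomial is
  m_A(x) = Π_λ (x − λ)^{k_λ}
where k_λ is the size of the *largest* Jordan block for λ (equivalently, the smallest k with (A − λI)^k v = 0 for every generalised eigenvector v of λ).

  λ = 1: largest Jordan block has size 3, contributing (x − 1)^3

So m_A(x) = (x - 1)^3 = x^3 - 3*x^2 + 3*x - 1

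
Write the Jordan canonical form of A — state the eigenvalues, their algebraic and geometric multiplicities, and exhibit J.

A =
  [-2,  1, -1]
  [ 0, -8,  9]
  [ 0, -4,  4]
J_3(-2)

The characteristic polynomial is
  det(x·I − A) = x^3 + 6*x^2 + 12*x + 8 = (x + 2)^3

Eigenvalues and multiplicities (the geometric multiplicity of λ is n − rank(A − λI), which equals the number of Jordan blocks for λ):
  λ = -2: algebraic multiplicity = 3, geometric multiplicity = 1

Determining the block sizes for each eigenvalue:
  λ = -2: one block (gm = 1), so the single block has size am = 3 → block sizes [3]

Assembling the blocks gives a Jordan form
J =
  [-2,  1,  0]
  [ 0, -2,  1]
  [ 0,  0, -2]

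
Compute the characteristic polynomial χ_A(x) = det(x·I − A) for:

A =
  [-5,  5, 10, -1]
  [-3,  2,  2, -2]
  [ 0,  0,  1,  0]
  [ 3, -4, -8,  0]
x^4 + 2*x^3 - 3*x^2 - 4*x + 4

Expanding det(x·I − A) (e.g. by cofactor expansion or by noting that A is similar to its Jordan form J, which has the same characteristic polynomial as A) gives
  χ_A(x) = x^4 + 2*x^3 - 3*x^2 - 4*x + 4
which factors as (x - 1)^2*(x + 2)^2. The eigenvalues (with algebraic multiplicities) are λ = -2 with multiplicity 2, λ = 1 with multiplicity 2.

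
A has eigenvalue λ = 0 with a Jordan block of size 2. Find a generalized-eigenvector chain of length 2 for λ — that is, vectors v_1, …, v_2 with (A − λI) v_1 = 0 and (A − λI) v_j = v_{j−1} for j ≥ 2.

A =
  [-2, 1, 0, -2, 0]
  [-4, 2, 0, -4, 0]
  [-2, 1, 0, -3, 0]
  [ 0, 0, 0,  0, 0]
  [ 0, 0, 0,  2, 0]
A Jordan chain for λ = 0 of length 2:
v_1 = (-2, -4, -2, 0, 0)ᵀ
v_2 = (1, 0, 0, 0, 0)ᵀ

Let N = A − (0)·I. We want v_2 with N^2 v_2 = 0 but N^1 v_2 ≠ 0; then v_{j-1} := N · v_j for j = 2, …, 2.

Pick v_2 = (1, 0, 0, 0, 0)ᵀ.
Then v_1 = N · v_2 = (-2, -4, -2, 0, 0)ᵀ.

Sanity check: (A − (0)·I) v_1 = (0, 0, 0, 0, 0)ᵀ = 0. ✓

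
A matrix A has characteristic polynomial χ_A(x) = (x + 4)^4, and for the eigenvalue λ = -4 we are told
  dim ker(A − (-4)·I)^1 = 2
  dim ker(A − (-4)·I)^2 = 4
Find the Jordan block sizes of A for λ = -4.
Block sizes for λ = -4: [2, 2]

From the dimensions of kernels of powers, the number of Jordan blocks of size at least j is d_j − d_{j−1} where d_j = dim ker(N^j) (with d_0 = 0). Computing the differences gives [2, 2].
The number of blocks of size exactly k is (#blocks of size ≥ k) − (#blocks of size ≥ k + 1), so the partition is: 2 block(s) of size 2.
In nonincreasing order the block sizes are [2, 2].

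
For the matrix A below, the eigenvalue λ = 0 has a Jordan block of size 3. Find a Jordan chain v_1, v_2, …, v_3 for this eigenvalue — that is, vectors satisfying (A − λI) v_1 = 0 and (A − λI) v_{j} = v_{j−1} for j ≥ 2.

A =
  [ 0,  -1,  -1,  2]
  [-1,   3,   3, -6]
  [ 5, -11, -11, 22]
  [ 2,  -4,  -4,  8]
A Jordan chain for λ = 0 of length 3:
v_1 = (0, 1, -5, -2)ᵀ
v_2 = (-1, 3, -11, -4)ᵀ
v_3 = (0, 1, 0, 0)ᵀ

Let N = A − (0)·I. We want v_3 with N^3 v_3 = 0 but N^2 v_3 ≠ 0; then v_{j-1} := N · v_j for j = 3, …, 2.

Pick v_3 = (0, 1, 0, 0)ᵀ.
Then v_2 = N · v_3 = (-1, 3, -11, -4)ᵀ.
Then v_1 = N · v_2 = (0, 1, -5, -2)ᵀ.

Sanity check: (A − (0)·I) v_1 = (0, 0, 0, 0)ᵀ = 0. ✓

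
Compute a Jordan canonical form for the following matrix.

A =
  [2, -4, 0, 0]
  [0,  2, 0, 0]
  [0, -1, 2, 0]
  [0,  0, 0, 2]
J_2(2) ⊕ J_1(2) ⊕ J_1(2)

The characteristic polynomial is
  det(x·I − A) = x^4 - 8*x^3 + 24*x^2 - 32*x + 16 = (x - 2)^4

Eigenvalues and multiplicities (the geometric multiplicity of λ is n − rank(A − λI), which equals the number of Jordan blocks for λ):
  λ = 2: algebraic multiplicity = 4, geometric multiplicity = 3

Determining the block sizes for each eigenvalue:
  λ = 2: 3 blocks summing to 4 forces exactly one block of size 2 and the rest size 1 → block sizes [2, 1, 1]

Assembling the blocks gives a Jordan form
J =
  [2, 1, 0, 0]
  [0, 2, 0, 0]
  [0, 0, 2, 0]
  [0, 0, 0, 2]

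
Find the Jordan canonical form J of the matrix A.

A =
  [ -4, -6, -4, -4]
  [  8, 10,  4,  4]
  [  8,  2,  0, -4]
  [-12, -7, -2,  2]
J_2(0) ⊕ J_1(4) ⊕ J_1(4)

The characteristic polynomial is
  det(x·I − A) = x^4 - 8*x^3 + 16*x^2 = x^2*(x - 4)^2

Eigenvalues and multiplicities (the geometric multiplicity of λ is n − rank(A − λI), which equals the number of Jordan blocks for λ):
  λ = 0: algebraic multiplicity = 2, geometric multiplicity = 1
  λ = 4: algebraic multiplicity = 2, geometric multiplicity = 2

Determining the block sizes for each eigenvalue:
  λ = 0: one block (gm = 1), so the single block has size am = 2 → block sizes [2]
  λ = 4: gm = am = 2, so every block has size 1 → block sizes [1, 1]

Assembling the blocks gives a Jordan form
J =
  [0, 1, 0, 0]
  [0, 0, 0, 0]
  [0, 0, 4, 0]
  [0, 0, 0, 4]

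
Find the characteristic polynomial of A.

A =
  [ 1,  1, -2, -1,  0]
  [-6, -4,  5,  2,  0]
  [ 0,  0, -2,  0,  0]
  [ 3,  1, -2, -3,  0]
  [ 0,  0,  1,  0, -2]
x^5 + 10*x^4 + 40*x^3 + 80*x^2 + 80*x + 32

Expanding det(x·I − A) (e.g. by cofactor expansion or by noting that A is similar to its Jordan form J, which has the same characteristic polynomial as A) gives
  χ_A(x) = x^5 + 10*x^4 + 40*x^3 + 80*x^2 + 80*x + 32
which factors as (x + 2)^5. The eigenvalues (with algebraic multiplicities) are λ = -2 with multiplicity 5.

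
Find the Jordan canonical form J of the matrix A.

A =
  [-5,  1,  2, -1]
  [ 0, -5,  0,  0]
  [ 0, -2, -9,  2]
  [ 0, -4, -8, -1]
J_2(-5) ⊕ J_1(-5) ⊕ J_1(-5)

The characteristic polynomial is
  det(x·I − A) = x^4 + 20*x^3 + 150*x^2 + 500*x + 625 = (x + 5)^4

Eigenvalues and multiplicities (the geometric multiplicity of λ is n − rank(A − λI), which equals the number of Jordan blocks for λ):
  λ = -5: algebraic multiplicity = 4, geometric multiplicity = 3

Determining the block sizes for each eigenvalue:
  λ = -5: 3 blocks summing to 4 forces exactly one block of size 2 and the rest size 1 → block sizes [2, 1, 1]

Assembling the blocks gives a Jordan form
J =
  [-5,  1,  0,  0]
  [ 0, -5,  0,  0]
  [ 0,  0, -5,  0]
  [ 0,  0,  0, -5]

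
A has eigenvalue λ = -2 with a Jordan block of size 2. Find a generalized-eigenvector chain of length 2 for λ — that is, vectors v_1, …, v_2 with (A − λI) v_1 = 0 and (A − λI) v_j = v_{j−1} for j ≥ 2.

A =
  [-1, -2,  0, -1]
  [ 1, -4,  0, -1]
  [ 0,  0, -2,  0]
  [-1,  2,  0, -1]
A Jordan chain for λ = -2 of length 2:
v_1 = (1, 1, 0, -1)ᵀ
v_2 = (1, 0, 0, 0)ᵀ

Let N = A − (-2)·I. We want v_2 with N^2 v_2 = 0 but N^1 v_2 ≠ 0; then v_{j-1} := N · v_j for j = 2, …, 2.

Pick v_2 = (1, 0, 0, 0)ᵀ.
Then v_1 = N · v_2 = (1, 1, 0, -1)ᵀ.

Sanity check: (A − (-2)·I) v_1 = (0, 0, 0, 0)ᵀ = 0. ✓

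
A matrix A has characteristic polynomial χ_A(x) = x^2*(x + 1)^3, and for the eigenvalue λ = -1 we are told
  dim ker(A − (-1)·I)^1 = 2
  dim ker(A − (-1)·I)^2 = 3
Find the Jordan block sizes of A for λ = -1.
Block sizes for λ = -1: [2, 1]

From the dimensions of kernels of powers, the number of Jordan blocks of size at least j is d_j − d_{j−1} where d_j = dim ker(N^j) (with d_0 = 0). Computing the differences gives [2, 1].
The number of blocks of size exactly k is (#blocks of size ≥ k) − (#blocks of size ≥ k + 1), so the partition is: 1 block(s) of size 1, 1 block(s) of size 2.
In nonincreasing order the block sizes are [2, 1].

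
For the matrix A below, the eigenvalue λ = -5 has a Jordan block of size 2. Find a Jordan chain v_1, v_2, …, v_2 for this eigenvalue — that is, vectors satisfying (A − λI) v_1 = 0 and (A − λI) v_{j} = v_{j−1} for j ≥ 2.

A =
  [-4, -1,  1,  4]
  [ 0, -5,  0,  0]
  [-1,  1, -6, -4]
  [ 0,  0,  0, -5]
A Jordan chain for λ = -5 of length 2:
v_1 = (1, 0, -1, 0)ᵀ
v_2 = (1, 0, 0, 0)ᵀ

Let N = A − (-5)·I. We want v_2 with N^2 v_2 = 0 but N^1 v_2 ≠ 0; then v_{j-1} := N · v_j for j = 2, …, 2.

Pick v_2 = (1, 0, 0, 0)ᵀ.
Then v_1 = N · v_2 = (1, 0, -1, 0)ᵀ.

Sanity check: (A − (-5)·I) v_1 = (0, 0, 0, 0)ᵀ = 0. ✓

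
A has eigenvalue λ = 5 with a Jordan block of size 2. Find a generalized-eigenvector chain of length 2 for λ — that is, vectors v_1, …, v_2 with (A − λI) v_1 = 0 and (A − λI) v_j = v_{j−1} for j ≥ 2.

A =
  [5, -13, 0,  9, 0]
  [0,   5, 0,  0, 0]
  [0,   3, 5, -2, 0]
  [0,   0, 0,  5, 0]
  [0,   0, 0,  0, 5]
A Jordan chain for λ = 5 of length 2:
v_1 = (-13, 0, 3, 0, 0)ᵀ
v_2 = (0, 1, 0, 0, 0)ᵀ

Let N = A − (5)·I. We want v_2 with N^2 v_2 = 0 but N^1 v_2 ≠ 0; then v_{j-1} := N · v_j for j = 2, …, 2.

Pick v_2 = (0, 1, 0, 0, 0)ᵀ.
Then v_1 = N · v_2 = (-13, 0, 3, 0, 0)ᵀ.

Sanity check: (A − (5)·I) v_1 = (0, 0, 0, 0, 0)ᵀ = 0. ✓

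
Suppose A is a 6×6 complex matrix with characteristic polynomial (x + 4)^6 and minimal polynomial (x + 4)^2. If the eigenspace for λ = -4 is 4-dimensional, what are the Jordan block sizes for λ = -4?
Block sizes for λ = -4: [2, 2, 1, 1]

Step 1 — from the characteristic polynomial, algebraic multiplicity of λ = -4 is 6. From dim ker(A − (-4)·I) = 4, there are exactly 4 Jordan blocks for λ = -4.
Step 2 — from the minimal polynomial, the factor (x + 4)^2 tells us the largest block for λ = -4 has size 2.
Step 3 — with total size 6, 4 blocks, and largest block 2, the block sizes (in nonincreasing order) are [2, 2, 1, 1].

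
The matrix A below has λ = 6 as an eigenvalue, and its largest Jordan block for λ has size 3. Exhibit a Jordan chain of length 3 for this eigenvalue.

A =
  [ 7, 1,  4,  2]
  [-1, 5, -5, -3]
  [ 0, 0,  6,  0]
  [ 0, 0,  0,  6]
A Jordan chain for λ = 6 of length 3:
v_1 = (-1, 1, 0, 0)ᵀ
v_2 = (4, -5, 0, 0)ᵀ
v_3 = (0, 0, 1, 0)ᵀ

Let N = A − (6)·I. We want v_3 with N^3 v_3 = 0 but N^2 v_3 ≠ 0; then v_{j-1} := N · v_j for j = 3, …, 2.

Pick v_3 = (0, 0, 1, 0)ᵀ.
Then v_2 = N · v_3 = (4, -5, 0, 0)ᵀ.
Then v_1 = N · v_2 = (-1, 1, 0, 0)ᵀ.

Sanity check: (A − (6)·I) v_1 = (0, 0, 0, 0)ᵀ = 0. ✓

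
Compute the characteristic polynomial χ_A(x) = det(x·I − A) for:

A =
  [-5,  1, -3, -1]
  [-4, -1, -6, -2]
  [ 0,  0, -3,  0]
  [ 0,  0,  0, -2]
x^4 + 11*x^3 + 45*x^2 + 81*x + 54

Expanding det(x·I − A) (e.g. by cofactor expansion or by noting that A is similar to its Jordan form J, which has the same characteristic polynomial as A) gives
  χ_A(x) = x^4 + 11*x^3 + 45*x^2 + 81*x + 54
which factors as (x + 2)*(x + 3)^3. The eigenvalues (with algebraic multiplicities) are λ = -3 with multiplicity 3, λ = -2 with multiplicity 1.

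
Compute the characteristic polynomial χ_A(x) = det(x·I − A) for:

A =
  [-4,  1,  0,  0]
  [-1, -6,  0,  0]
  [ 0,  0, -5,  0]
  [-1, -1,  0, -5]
x^4 + 20*x^3 + 150*x^2 + 500*x + 625

Expanding det(x·I − A) (e.g. by cofactor expansion or by noting that A is similar to its Jordan form J, which has the same characteristic polynomial as A) gives
  χ_A(x) = x^4 + 20*x^3 + 150*x^2 + 500*x + 625
which factors as (x + 5)^4. The eigenvalues (with algebraic multiplicities) are λ = -5 with multiplicity 4.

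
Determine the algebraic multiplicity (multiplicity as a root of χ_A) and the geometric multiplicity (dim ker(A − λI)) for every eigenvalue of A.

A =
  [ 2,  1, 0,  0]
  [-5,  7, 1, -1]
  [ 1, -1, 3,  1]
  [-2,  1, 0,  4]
λ = 4: alg = 4, geom = 2

Step 1 — factor the characteristic polynomial to read off the algebraic multiplicities:
  χ_A(x) = (x - 4)^4

Step 2 — compute geometric multiplicities via the rank-nullity identity g(λ) = n − rank(A − λI):
  rank(A − (4)·I) = 2, so dim ker(A − (4)·I) = n − 2 = 2

Summary:
  λ = 4: algebraic multiplicity = 4, geometric multiplicity = 2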